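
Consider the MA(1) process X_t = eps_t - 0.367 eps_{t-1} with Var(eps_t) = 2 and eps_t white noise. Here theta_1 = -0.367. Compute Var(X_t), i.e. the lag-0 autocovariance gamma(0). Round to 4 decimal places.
\gamma(0) = 2.2694

For an MA(q) process X_t = eps_t + sum_i theta_i eps_{t-i} with
Var(eps_t) = sigma^2, the variance is
  gamma(0) = sigma^2 * (1 + sum_i theta_i^2).
  sum_i theta_i^2 = (-0.367)^2 = 0.134689.
  gamma(0) = 2 * (1 + 0.134689) = 2 * 1.134689 = 2.269378, which rounds to 2.2694.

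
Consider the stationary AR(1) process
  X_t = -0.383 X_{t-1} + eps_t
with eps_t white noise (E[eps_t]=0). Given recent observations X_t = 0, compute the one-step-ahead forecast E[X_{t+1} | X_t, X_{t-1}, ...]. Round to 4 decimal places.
E[X_{t+1} \mid \mathcal F_t] = 0.0000

For an AR(p) model X_t = c + sum_i phi_i X_{t-i} + eps_t, the
one-step-ahead conditional mean is
  E[X_{t+1} | X_t, ...] = c + sum_i phi_i X_{t+1-i}.
Substitute known values:
  E[X_{t+1} | ...] = (-0.383) * (0)
                   = 0.0000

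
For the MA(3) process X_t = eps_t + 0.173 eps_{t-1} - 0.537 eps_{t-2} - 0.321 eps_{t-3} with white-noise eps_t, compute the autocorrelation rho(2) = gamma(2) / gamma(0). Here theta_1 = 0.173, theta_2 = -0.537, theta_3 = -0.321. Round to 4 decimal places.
\rho(2) = -0.4169

For an MA(q) process with theta_0 = 1, the autocovariance is
  gamma(k) = sigma^2 * sum_{i=0..q-k} theta_i * theta_{i+k},
and rho(k) = gamma(k) / gamma(0). Sigma^2 cancels.
  numerator   = (1)*(-0.537) + (0.173)*(-0.321) = -0.592533.
  denominator = (1)^2 + (0.173)^2 + (-0.537)^2 + (-0.321)^2 = 1.421339.
  rho(2) = -0.592533 / 1.421339 = -0.4169.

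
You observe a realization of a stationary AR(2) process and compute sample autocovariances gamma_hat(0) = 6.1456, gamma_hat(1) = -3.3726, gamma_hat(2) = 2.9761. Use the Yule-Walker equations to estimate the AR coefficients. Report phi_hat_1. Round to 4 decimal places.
\hat\phi_{1} = -0.4050

The Yule-Walker equations for an AR(p) process read, in matrix form,
  Gamma_p phi = r_p,   with   (Gamma_p)_{ij} = gamma(|i - j|),
                       (r_p)_i = gamma(i),   i,j = 1..p.
Substitute the sample gammas (Toeplitz matrix and right-hand side of size 2):
  Gamma_p = [[6.1456, -3.3726], [-3.3726, 6.1456]]
  r_p     = [-3.3726, 2.9761]
Written out:
  6.1456 phi_1 - 3.3726 phi_2 = -3.3726
  -3.3726 phi_1 + 6.1456 phi_2 = 2.9761
Solve by Cramer's rule:
  det = gamma(0)^2 - gamma(1)^2 = (6.1456)^2 - (-3.3726)^2 = 37.76839936 - 11.37443076 = 26.3939686
  phi_hat_1 = [gamma(1) gamma(0) - gamma(1) gamma(2)] / det = [(-3.3726)(6.1456) - (-3.3726)(2.9761)] / 26.3939686 = -10.6894557 / 26.3939686 = -0.405
  phi_hat_2 = [gamma(0) gamma(2) - gamma(1)^2] / det = [(6.1456)(2.9761) - (-3.3726)^2] / 26.3939686 = 6.9154894 / 26.3939686 = 0.262
So phi_hat = [-0.4050, 0.2620].
Therefore phi_hat_1 = -0.4050.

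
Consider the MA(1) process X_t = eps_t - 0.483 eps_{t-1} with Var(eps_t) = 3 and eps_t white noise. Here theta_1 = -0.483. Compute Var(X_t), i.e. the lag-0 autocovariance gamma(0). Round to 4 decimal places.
\gamma(0) = 3.6999

For an MA(q) process X_t = eps_t + sum_i theta_i eps_{t-i} with
Var(eps_t) = sigma^2, the variance is
  gamma(0) = sigma^2 * (1 + sum_i theta_i^2).
  sum_i theta_i^2 = (-0.483)^2 = 0.233289.
  gamma(0) = 3 * (1 + 0.233289) = 3 * 1.233289 = 3.699867, which rounds to 3.6999.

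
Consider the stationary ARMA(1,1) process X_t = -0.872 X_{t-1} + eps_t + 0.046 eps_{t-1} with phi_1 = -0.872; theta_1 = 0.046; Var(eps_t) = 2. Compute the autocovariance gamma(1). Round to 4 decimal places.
\gamma(1) = -6.6178

Multiply the model equation by X_{t-k} and take expectations. With theta_0 = psi_0 = 1 and psi_j the MA(infinity) weights, this gives
  gamma(k) - sum_i phi_i gamma(k-i) = c_k,
  c_k = sigma^2 * sum_{j=k..q} theta_j psi_{j-k}   (c_k = 0 for k > q),
using gamma(-m) = gamma(m).
psi-weights needed (psi_j = theta_j + sum_i phi_i psi_{j-i}):
  psi_1 = theta_1 + phi_1 = 0.046 + (-0.872) = -0.826
Right-hand sides:
  c_0 = sigma^2 (1 + theta_1 psi_1) = 2 * (1 + (0.046)(-0.826)) = 2 * 0.962004 = 1.924008
  c_1 = sigma^2 theta_1 = 2 * (0.046) = 0.092
  c_2 = 0
Equations for k = 0 and k = 1 (AR order 1):
  gamma(0) = phi_1 gamma(1) + c_0
  gamma(1) = phi_1 gamma(0) + c_1
Substituting the second into the first: gamma(0) (1 - phi_1^2) = c_0 + phi_1 c_1, so
  gamma(0) = (c_0 + phi_1 c_1) / (1 - phi_1^2) = (1.924008 + (-0.872)(0.092)) / (1 - (-0.872)^2) = 1.843784 / 0.239616 = 7.694745.
  gamma(1) = phi_1 gamma(0) + c_1 = (-0.872)(7.694745) + (0.092) = -6.617818.
Therefore gamma(1) = -6.6178 (to 4 decimal places).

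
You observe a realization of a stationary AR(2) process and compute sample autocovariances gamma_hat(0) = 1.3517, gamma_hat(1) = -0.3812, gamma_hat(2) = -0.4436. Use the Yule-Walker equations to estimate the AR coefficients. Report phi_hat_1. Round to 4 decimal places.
\hat\phi_{1} = -0.4069

The Yule-Walker equations for an AR(p) process read, in matrix form,
  Gamma_p phi = r_p,   with   (Gamma_p)_{ij} = gamma(|i - j|),
                       (r_p)_i = gamma(i),   i,j = 1..p.
Substitute the sample gammas (Toeplitz matrix and right-hand side of size 2):
  Gamma_p = [[1.3517, -0.3812], [-0.3812, 1.3517]]
  r_p     = [-0.3812, -0.4436]
Written out:
  1.3517 phi_1 - 0.3812 phi_2 = -0.3812
  -0.3812 phi_1 + 1.3517 phi_2 = -0.4436
Solve by Cramer's rule:
  det = gamma(0)^2 - gamma(1)^2 = (1.3517)^2 - (-0.3812)^2 = 1.82709289 - 0.14531344 = 1.68177945
  phi_hat_1 = [gamma(1) gamma(0) - gamma(1) gamma(2)] / det = [(-0.3812)(1.3517) - (-0.3812)(-0.4436)] / 1.68177945 = -0.68436836 / 1.68177945 = -0.4069
  phi_hat_2 = [gamma(0) gamma(2) - gamma(1)^2] / det = [(1.3517)(-0.4436) - (-0.3812)^2] / 1.68177945 = -0.74492756 / 1.68177945 = -0.4429
So phi_hat = [-0.4069, -0.4429].
Therefore phi_hat_1 = -0.4069.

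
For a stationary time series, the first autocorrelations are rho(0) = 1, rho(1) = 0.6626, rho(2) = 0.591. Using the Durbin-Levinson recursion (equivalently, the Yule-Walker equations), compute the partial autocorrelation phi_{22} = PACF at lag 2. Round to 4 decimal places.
\phi_{22} = 0.2709

The PACF at lag k is phi_{kk}, the last component of the solution
to the Yule-Walker system G_k phi = r_k where
  (G_k)_{ij} = rho(|i - j|), (r_k)_i = rho(i), i,j = 1..k.
Equivalently, Durbin-Levinson gives phi_{kk} iteratively:
  phi_{11} = rho(1)
  phi_{kk} = [rho(k) - sum_{j=1..k-1} phi_{k-1,j} rho(k-j)]
            / [1 - sum_{j=1..k-1} phi_{k-1,j} rho(j)],
  phi_{k,j} = phi_{k-1,j} - phi_{kk} phi_{k-1,k-j},  j = 1..k-1.
Step k = 1:
  phi_11 = rho(1) = 0.6626.
Step k = 2:
  phi_22 = [rho(2) - phi_11 rho(1)] / [1 - phi_11 rho(1)] = [0.591 - (0.6626)(0.6626)] / [1 - (0.6626)(0.6626)]
         = 0.15196124 / 0.56096124 = 0.2709.
Therefore phi_{22} = 0.2709.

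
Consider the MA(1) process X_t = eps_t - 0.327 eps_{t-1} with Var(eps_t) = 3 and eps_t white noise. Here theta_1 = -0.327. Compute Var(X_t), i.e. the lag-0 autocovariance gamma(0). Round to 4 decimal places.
\gamma(0) = 3.3208

For an MA(q) process X_t = eps_t + sum_i theta_i eps_{t-i} with
Var(eps_t) = sigma^2, the variance is
  gamma(0) = sigma^2 * (1 + sum_i theta_i^2).
  sum_i theta_i^2 = (-0.327)^2 = 0.106929.
  gamma(0) = 3 * (1 + 0.106929) = 3 * 1.106929 = 3.320787, which rounds to 3.3208.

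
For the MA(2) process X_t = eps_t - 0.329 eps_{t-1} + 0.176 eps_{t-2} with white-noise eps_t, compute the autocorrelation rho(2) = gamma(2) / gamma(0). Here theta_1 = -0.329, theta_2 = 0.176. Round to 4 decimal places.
\rho(2) = 0.1545

For an MA(q) process with theta_0 = 1, the autocovariance is
  gamma(k) = sigma^2 * sum_{i=0..q-k} theta_i * theta_{i+k},
and rho(k) = gamma(k) / gamma(0). Sigma^2 cancels.
  numerator   = (1)*(0.176) = 0.176.
  denominator = (1)^2 + (-0.329)^2 + (0.176)^2 = 1.139217.
  rho(2) = 0.176 / 1.139217 = 0.1545.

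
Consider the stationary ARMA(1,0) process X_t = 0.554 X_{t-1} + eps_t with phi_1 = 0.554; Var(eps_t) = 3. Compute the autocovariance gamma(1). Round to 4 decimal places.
\gamma(1) = 2.3980

Multiply the model equation by X_{t-k} and take expectations. With theta_0 = psi_0 = 1 and psi_j the MA(infinity) weights, this gives
  gamma(k) - sum_i phi_i gamma(k-i) = c_k,
  c_k = sigma^2 * sum_{j=k..q} theta_j psi_{j-k}   (c_k = 0 for k > q),
using gamma(-m) = gamma(m).
Pure AR (q = 0): c_0 = sigma^2 = 3, c_k = 0 for k >= 1.
Equations for k = 0 and k = 1 (AR order 1):
  gamma(0) = phi_1 gamma(1) + c_0
  gamma(1) = phi_1 gamma(0) + c_1
Substituting the second into the first: gamma(0) (1 - phi_1^2) = c_0 + phi_1 c_1, so
  gamma(0) = c_0 / (1 - phi_1^2) = 3 / (1 - (0.554)^2) = 3 / 0.693084 = 4.32848.
  gamma(1) = phi_1 gamma(0) = (0.554)(4.32848) = 2.397978.
Therefore gamma(1) = 2.3980 (to 4 decimal places).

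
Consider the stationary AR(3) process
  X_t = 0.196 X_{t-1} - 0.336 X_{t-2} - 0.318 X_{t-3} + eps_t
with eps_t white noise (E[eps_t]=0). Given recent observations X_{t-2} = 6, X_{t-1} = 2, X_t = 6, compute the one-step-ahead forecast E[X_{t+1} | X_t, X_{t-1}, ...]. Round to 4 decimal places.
E[X_{t+1} \mid \mathcal F_t] = -1.4040

For an AR(p) model X_t = c + sum_i phi_i X_{t-i} + eps_t, the
one-step-ahead conditional mean is
  E[X_{t+1} | X_t, ...] = c + sum_i phi_i X_{t+1-i}.
Substitute known values:
  E[X_{t+1} | ...] = (0.196) * (6) + (-0.336) * (2) + (-0.318) * (6)
                   = -1.4040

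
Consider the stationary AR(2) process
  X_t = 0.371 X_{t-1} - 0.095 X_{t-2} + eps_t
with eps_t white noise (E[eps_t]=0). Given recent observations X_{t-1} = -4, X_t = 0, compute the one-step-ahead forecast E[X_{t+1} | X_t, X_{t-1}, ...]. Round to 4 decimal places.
E[X_{t+1} \mid \mathcal F_t] = 0.3800

For an AR(p) model X_t = c + sum_i phi_i X_{t-i} + eps_t, the
one-step-ahead conditional mean is
  E[X_{t+1} | X_t, ...] = c + sum_i phi_i X_{t+1-i}.
Substitute known values:
  E[X_{t+1} | ...] = (0.371) * (0) + (-0.095) * (-4)
                   = 0.3800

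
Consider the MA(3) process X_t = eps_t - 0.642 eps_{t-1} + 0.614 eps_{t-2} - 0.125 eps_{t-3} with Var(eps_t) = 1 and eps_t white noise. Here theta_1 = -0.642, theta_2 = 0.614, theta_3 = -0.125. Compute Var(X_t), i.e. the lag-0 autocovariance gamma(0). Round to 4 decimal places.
\gamma(0) = 1.8048

For an MA(q) process X_t = eps_t + sum_i theta_i eps_{t-i} with
Var(eps_t) = sigma^2, the variance is
  gamma(0) = sigma^2 * (1 + sum_i theta_i^2).
  sum_i theta_i^2 = (-0.642)^2 + (0.614)^2 + (-0.125)^2 = 0.412164 + 0.376996 + 0.015625 = 0.804785.
  gamma(0) = 1 * (1 + 0.804785) = 1 * 1.804785 = 1.804785, which rounds to 1.8048.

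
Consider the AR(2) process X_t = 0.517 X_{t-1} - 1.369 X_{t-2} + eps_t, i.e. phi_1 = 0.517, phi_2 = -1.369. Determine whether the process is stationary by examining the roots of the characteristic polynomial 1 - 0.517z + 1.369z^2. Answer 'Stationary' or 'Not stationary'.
\text{Not stationary}

The AR(p) characteristic polynomial is P(z) = 1 - 0.517z + 1.369z^2.
Stationarity requires all roots to lie outside the unit circle, i.e. |z| > 1 for every root.
Set 1 + (-0.517) z + (1.369) z^2 = 0, i.e. a z^2 + b z + c = 0 with a = 1.369, b = -0.517, c = 1.
Discriminant D = b^2 - 4ac = (-0.517)^2 - 4*(1.369)*1 = 0.267289 - (5.476) = -5.208711.
D < 0, so the roots are the complex-conjugate pair z = (-b +/- i sqrt(-D)) / (2a) = 0.1888 +/- 0.8336i.
For a conjugate pair |z|^2 = z * conj(z) = (product of roots) = c/a = 1/(1.369) = 0.73046, so |z| = sqrt(0.73046) = 0.8547 for both roots.
Moduli of all roots: 0.8547, 0.8547.
All moduli strictly greater than 1? No.
Verdict: Not stationary.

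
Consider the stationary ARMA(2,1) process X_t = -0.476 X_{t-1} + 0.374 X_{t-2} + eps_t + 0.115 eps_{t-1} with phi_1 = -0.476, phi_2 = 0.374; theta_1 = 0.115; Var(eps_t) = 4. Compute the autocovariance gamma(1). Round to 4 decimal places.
\gamma(1) = -6.2931

Multiply the model equation by X_{t-k} and take expectations. With theta_0 = psi_0 = 1 and psi_j the MA(infinity) weights, this gives
  gamma(k) - sum_i phi_i gamma(k-i) = c_k,
  c_k = sigma^2 * sum_{j=k..q} theta_j psi_{j-k}   (c_k = 0 for k > q),
using gamma(-m) = gamma(m).
psi-weights needed (psi_j = theta_j + sum_i phi_i psi_{j-i}):
  psi_1 = theta_1 + phi_1 = 0.115 + (-0.476) = -0.361
Right-hand sides:
  c_0 = sigma^2 (1 + theta_1 psi_1) = 4 * (1 + (0.115)(-0.361)) = 4 * 0.958485 = 3.83394
  c_1 = sigma^2 theta_1 = 4 * (0.115) = 0.46
  c_2 = 0
Equations for k = 0, 1, 2 (AR order 2, c_2 = 0):
  (E0) gamma(0) = phi_1 gamma(1) + phi_2 gamma(2) + c_0
  (E1) gamma(1) = phi_1 gamma(0) + phi_2 gamma(1) + c_1
  (E2) gamma(2) = phi_1 gamma(1) + phi_2 gamma(0)
From (E1): gamma(1) = A gamma(0) + B with
  A = phi_1 / (1 - phi_2) = -0.476 / 0.626 = -0.760383,   B = c_1 / (1 - phi_2) = 0.46 / 0.626 = 0.734824.
Insert (E2) into (E0): gamma(0) (1 - phi_2^2) = phi_1 (1 + phi_2) gamma(1) + c_0.
  phi_1 (1 + phi_2) = (-0.476)(1.374) = -0.654024,   1 - phi_2^2 = 0.860124.
Replace gamma(1) by A gamma(0) + B and collect gamma(0):
  gamma(0) [0.860124 - (-0.654024)(-0.760383)] = (-0.654024)(0.734824) + 3.83394
  gamma(0) * 0.362815 = 3.353347
  gamma(0) = 3.353347 / 0.362815 = 9.242581.
  gamma(1) = A gamma(0) + B = (-0.760383)(9.242581) + (0.734824) = -6.293081.
Therefore gamma(1) = -6.2931 (to 4 decimal places).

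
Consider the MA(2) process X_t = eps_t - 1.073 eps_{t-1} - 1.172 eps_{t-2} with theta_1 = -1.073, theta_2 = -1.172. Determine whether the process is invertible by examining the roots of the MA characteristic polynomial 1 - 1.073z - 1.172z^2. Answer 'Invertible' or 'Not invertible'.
\text{Not invertible}

The MA(q) characteristic polynomial is P(z) = 1 - 1.073z - 1.172z^2.
Invertibility requires all roots to lie outside the unit circle, i.e. |z| > 1 for every root.
Set 1 + (-1.073) z + (-1.172) z^2 = 0, i.e. a z^2 + b z + c = 0 with a = -1.172, b = -1.073, c = 1.
Discriminant D = b^2 - 4ac = (-1.073)^2 - 4*(-1.172)*1 = 1.151329 - (-4.688) = 5.839329.
D >= 0, so the roots are real: z = (-b +/- sqrt(D)) / (2a) = (1.073 +/- 2.41647) / (-2.344).
  z_1 = (1.073 + 2.41647) / (-2.344) = -1.4887,   |z_1| = 1.4887.
  z_2 = (1.073 - 2.41647) / (-2.344) = 0.5732,   |z_2| = 0.5732.
Moduli of all roots: 1.4887, 0.5732.
All moduli strictly greater than 1? No.
Verdict: Not invertible.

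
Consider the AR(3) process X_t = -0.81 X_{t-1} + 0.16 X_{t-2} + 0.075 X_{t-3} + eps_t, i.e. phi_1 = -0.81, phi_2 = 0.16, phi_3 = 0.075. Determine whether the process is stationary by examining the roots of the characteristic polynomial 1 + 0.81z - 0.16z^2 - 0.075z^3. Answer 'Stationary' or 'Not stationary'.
\text{Stationary}

The AR(p) characteristic polynomial is P(z) = 1 + 0.81z - 0.16z^2 - 0.075z^3.
Stationarity requires all roots to lie outside the unit circle, i.e. |z| > 1 for every root.
Degree 3: look for a simple real root z0 first, then factor out (1 - z/z0) and solve the remaining quadratic.
Testing z0 = -4: P(-4) = 1 + (0.81)(-4) + (-0.16)(-4)^2 + (-0.075)(-4)^3
  = 1 + (-3.24) + (-2.56) + (4.8) = 0.  So z_0 = -4 is a root, |z_0| = 4.
Divide out the factor (1 + 0.25 z) = (1 - z/z0) (since 1/z0 = -0.25):
  P(z) = (1 + 0.25 z)(1 + (0.56) z + (-0.3) z^2)
  [check: z-coef 0.56 - (-0.25) = 0.81; z^2-coef -0.3 - (-0.25)(0.56) = -0.16; z^3-coef -(-0.25)(-0.3) = -0.075.]
Remaining roots from the quadratic factor 1 + (0.56) z + (-0.3) z^2:
  Set 1 + (0.56) z + (-0.3) z^2 = 0, i.e. a z^2 + b z + c = 0 with a = -0.3, b = 0.56, c = 1.
  Discriminant D = b^2 - 4ac = (0.56)^2 - 4*(-0.3)*1 = 0.3136 - (-1.2) = 1.5136.
  D >= 0, so the roots are real: z = (-b +/- sqrt(D)) / (2a) = (-0.56 +/- 1.230285) / (-0.6).
    z_1 = (-0.56 + 1.230285) / (-0.6) = -1.1171,   |z_1| = 1.1171.
    z_2 = (-0.56 - 1.230285) / (-0.6) = 2.9838,   |z_2| = 2.9838.
Moduli of all roots: 4.0000, 1.1171, 2.9838.
All moduli strictly greater than 1? Yes.
Verdict: Stationary.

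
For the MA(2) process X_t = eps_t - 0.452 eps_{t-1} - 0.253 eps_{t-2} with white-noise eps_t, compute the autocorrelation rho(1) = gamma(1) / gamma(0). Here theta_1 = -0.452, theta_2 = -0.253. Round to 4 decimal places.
\rho(1) = -0.2662

For an MA(q) process with theta_0 = 1, the autocovariance is
  gamma(k) = sigma^2 * sum_{i=0..q-k} theta_i * theta_{i+k},
and rho(k) = gamma(k) / gamma(0). Sigma^2 cancels.
  numerator   = (1)*(-0.452) + (-0.452)*(-0.253) = -0.337644.
  denominator = (1)^2 + (-0.452)^2 + (-0.253)^2 = 1.268313.
  rho(1) = -0.337644 / 1.268313 = -0.2662.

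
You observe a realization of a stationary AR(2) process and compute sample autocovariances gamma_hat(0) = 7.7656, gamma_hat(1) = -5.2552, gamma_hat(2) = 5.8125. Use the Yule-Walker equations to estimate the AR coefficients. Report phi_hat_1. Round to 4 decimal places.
\hat\phi_{1} = -0.3140

The Yule-Walker equations for an AR(p) process read, in matrix form,
  Gamma_p phi = r_p,   with   (Gamma_p)_{ij} = gamma(|i - j|),
                       (r_p)_i = gamma(i),   i,j = 1..p.
Substitute the sample gammas (Toeplitz matrix and right-hand side of size 2):
  Gamma_p = [[7.7656, -5.2552], [-5.2552, 7.7656]]
  r_p     = [-5.2552, 5.8125]
Written out:
  7.7656 phi_1 - 5.2552 phi_2 = -5.2552
  -5.2552 phi_1 + 7.7656 phi_2 = 5.8125
Solve by Cramer's rule:
  det = gamma(0)^2 - gamma(1)^2 = (7.7656)^2 - (-5.2552)^2 = 60.30454336 - 27.61712704 = 32.68741632
  phi_hat_1 = [gamma(1) gamma(0) - gamma(1) gamma(2)] / det = [(-5.2552)(7.7656) - (-5.2552)(5.8125)] / 32.68741632 = -10.26393112 / 32.68741632 = -0.314
  phi_hat_2 = [gamma(0) gamma(2) - gamma(1)^2] / det = [(7.7656)(5.8125) - (-5.2552)^2] / 32.68741632 = 17.52042296 / 32.68741632 = 0.536
So phi_hat = [-0.3140, 0.5360].
Therefore phi_hat_1 = -0.3140.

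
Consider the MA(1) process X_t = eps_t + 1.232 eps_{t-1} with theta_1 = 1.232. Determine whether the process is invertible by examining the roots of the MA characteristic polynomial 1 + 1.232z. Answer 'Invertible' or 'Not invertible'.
\text{Not invertible}

The MA(q) characteristic polynomial is P(z) = 1 + 1.232z.
Invertibility requires all roots to lie outside the unit circle, i.e. |z| > 1 for every root.
This is linear in z: 1 + (1.232) z = 0  =>  z = -1/(1.232) = -0.811688,  |z| = 0.811688.
Moduli of all roots: 0.8117.
All moduli strictly greater than 1? No.
Verdict: Not invertible.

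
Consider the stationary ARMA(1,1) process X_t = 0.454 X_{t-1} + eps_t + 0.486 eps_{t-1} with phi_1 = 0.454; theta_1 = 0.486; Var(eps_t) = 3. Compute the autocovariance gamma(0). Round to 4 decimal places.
\gamma(0) = 6.3390

Multiply the model equation by X_{t-k} and take expectations. With theta_0 = psi_0 = 1 and psi_j the MA(infinity) weights, this gives
  gamma(k) - sum_i phi_i gamma(k-i) = c_k,
  c_k = sigma^2 * sum_{j=k..q} theta_j psi_{j-k}   (c_k = 0 for k > q),
using gamma(-m) = gamma(m).
psi-weights needed (psi_j = theta_j + sum_i phi_i psi_{j-i}):
  psi_1 = theta_1 + phi_1 = 0.486 + (0.454) = 0.94
Right-hand sides:
  c_0 = sigma^2 (1 + theta_1 psi_1) = 3 * (1 + (0.486)(0.94)) = 3 * 1.45684 = 4.37052
  c_1 = sigma^2 theta_1 = 3 * (0.486) = 1.458
  c_2 = 0
Equations for k = 0 and k = 1 (AR order 1):
  gamma(0) = phi_1 gamma(1) + c_0
  gamma(1) = phi_1 gamma(0) + c_1
Substituting the second into the first: gamma(0) (1 - phi_1^2) = c_0 + phi_1 c_1, so
  gamma(0) = (c_0 + phi_1 c_1) / (1 - phi_1^2) = (4.37052 + (0.454)(1.458)) / (1 - (0.454)^2) = 5.032452 / 0.793884 = 6.339027.
Therefore gamma(0) = 6.3390 (to 4 decimal places).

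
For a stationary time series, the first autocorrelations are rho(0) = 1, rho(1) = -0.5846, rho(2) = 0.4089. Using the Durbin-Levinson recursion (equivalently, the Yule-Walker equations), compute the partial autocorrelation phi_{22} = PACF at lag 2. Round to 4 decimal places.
\phi_{22} = 0.1020

The PACF at lag k is phi_{kk}, the last component of the solution
to the Yule-Walker system G_k phi = r_k where
  (G_k)_{ij} = rho(|i - j|), (r_k)_i = rho(i), i,j = 1..k.
Equivalently, Durbin-Levinson gives phi_{kk} iteratively:
  phi_{11} = rho(1)
  phi_{kk} = [rho(k) - sum_{j=1..k-1} phi_{k-1,j} rho(k-j)]
            / [1 - sum_{j=1..k-1} phi_{k-1,j} rho(j)],
  phi_{k,j} = phi_{k-1,j} - phi_{kk} phi_{k-1,k-j},  j = 1..k-1.
Step k = 1:
  phi_11 = rho(1) = -0.5846.
Step k = 2:
  phi_22 = [rho(2) - phi_11 rho(1)] / [1 - phi_11 rho(1)] = [0.4089 - (-0.5846)(-0.5846)] / [1 - (-0.5846)(-0.5846)]
         = 0.06714284 / 0.65824284 = 0.102.
Therefore phi_{22} = 0.1020.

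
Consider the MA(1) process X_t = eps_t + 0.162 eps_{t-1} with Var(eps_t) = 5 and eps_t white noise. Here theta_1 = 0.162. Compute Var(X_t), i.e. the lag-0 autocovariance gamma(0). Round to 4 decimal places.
\gamma(0) = 5.1312

For an MA(q) process X_t = eps_t + sum_i theta_i eps_{t-i} with
Var(eps_t) = sigma^2, the variance is
  gamma(0) = sigma^2 * (1 + sum_i theta_i^2).
  sum_i theta_i^2 = (0.162)^2 = 0.026244.
  gamma(0) = 5 * (1 + 0.026244) = 5 * 1.026244 = 5.13122, which rounds to 5.1312.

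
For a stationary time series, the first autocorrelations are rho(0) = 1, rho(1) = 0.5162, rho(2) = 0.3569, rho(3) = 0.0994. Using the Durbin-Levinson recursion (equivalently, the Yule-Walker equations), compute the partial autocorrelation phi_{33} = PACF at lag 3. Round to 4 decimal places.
\phi_{33} = -0.1741

The PACF at lag k is phi_{kk}, the last component of the solution
to the Yule-Walker system G_k phi = r_k where
  (G_k)_{ij} = rho(|i - j|), (r_k)_i = rho(i), i,j = 1..k.
Equivalently, Durbin-Levinson gives phi_{kk} iteratively:
  phi_{11} = rho(1)
  phi_{kk} = [rho(k) - sum_{j=1..k-1} phi_{k-1,j} rho(k-j)]
            / [1 - sum_{j=1..k-1} phi_{k-1,j} rho(j)],
  phi_{k,j} = phi_{k-1,j} - phi_{kk} phi_{k-1,k-j},  j = 1..k-1.
Step k = 1:
  phi_11 = rho(1) = 0.5162.
Step k = 2:
  phi_22 = [rho(2) - phi_11 rho(1)] / [1 - phi_11 rho(1)] = [0.3569 - (0.5162)(0.5162)] / [1 - (0.5162)(0.5162)]
         = 0.09043756 / 0.73353756 = 0.12329.
  Update: phi_21 = phi_11 - phi_22 phi_11 = 0.5162 - (0.12329)(0.5162) = 0.452558.
Step k = 3:
  phi_33 = [rho(3) - phi_21 rho(2) - phi_22 rho(1)] / [1 - phi_21 rho(1) - phi_22 rho(2)]
    numerator   = 0.0994 - (0.452558)(0.3569) - (0.12329)(0.5162) = -0.12576001
    denominator = 1 - (0.452558)(0.5162) - (0.12329)(0.3569) = 0.72238755
  phi_33 = -0.12576001 / 0.72238755 = -0.1741.
Therefore phi_{33} = -0.1741.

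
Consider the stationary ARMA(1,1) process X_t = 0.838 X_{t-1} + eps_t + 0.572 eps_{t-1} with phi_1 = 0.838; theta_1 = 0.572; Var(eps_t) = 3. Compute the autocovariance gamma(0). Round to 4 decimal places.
\gamma(0) = 23.0308

Multiply the model equation by X_{t-k} and take expectations. With theta_0 = psi_0 = 1 and psi_j the MA(infinity) weights, this gives
  gamma(k) - sum_i phi_i gamma(k-i) = c_k,
  c_k = sigma^2 * sum_{j=k..q} theta_j psi_{j-k}   (c_k = 0 for k > q),
using gamma(-m) = gamma(m).
psi-weights needed (psi_j = theta_j + sum_i phi_i psi_{j-i}):
  psi_1 = theta_1 + phi_1 = 0.572 + (0.838) = 1.41
Right-hand sides:
  c_0 = sigma^2 (1 + theta_1 psi_1) = 3 * (1 + (0.572)(1.41)) = 3 * 1.80652 = 5.41956
  c_1 = sigma^2 theta_1 = 3 * (0.572) = 1.716
  c_2 = 0
Equations for k = 0 and k = 1 (AR order 1):
  gamma(0) = phi_1 gamma(1) + c_0
  gamma(1) = phi_1 gamma(0) + c_1
Substituting the second into the first: gamma(0) (1 - phi_1^2) = c_0 + phi_1 c_1, so
  gamma(0) = (c_0 + phi_1 c_1) / (1 - phi_1^2) = (5.41956 + (0.838)(1.716)) / (1 - (0.838)^2) = 6.857568 / 0.297756 = 23.030831.
Therefore gamma(0) = 23.0308 (to 4 decimal places).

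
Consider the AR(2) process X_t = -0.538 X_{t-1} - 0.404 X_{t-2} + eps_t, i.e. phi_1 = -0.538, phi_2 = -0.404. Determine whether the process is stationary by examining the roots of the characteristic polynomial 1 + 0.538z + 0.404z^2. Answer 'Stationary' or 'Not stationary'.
\text{Stationary}

The AR(p) characteristic polynomial is P(z) = 1 + 0.538z + 0.404z^2.
Stationarity requires all roots to lie outside the unit circle, i.e. |z| > 1 for every root.
Set 1 + (0.538) z + (0.404) z^2 = 0, i.e. a z^2 + b z + c = 0 with a = 0.404, b = 0.538, c = 1.
Discriminant D = b^2 - 4ac = (0.538)^2 - 4*(0.404)*1 = 0.289444 - (1.616) = -1.326556.
D < 0, so the roots are the complex-conjugate pair z = (-b +/- i sqrt(-D)) / (2a) = -0.6658 +/- 1.4254i.
For a conjugate pair |z|^2 = z * conj(z) = (product of roots) = c/a = 1/(0.404) = 2.475248, so |z| = sqrt(2.475248) = 1.5733 for both roots.
Moduli of all roots: 1.5733, 1.5733.
All moduli strictly greater than 1? Yes.
Verdict: Stationary.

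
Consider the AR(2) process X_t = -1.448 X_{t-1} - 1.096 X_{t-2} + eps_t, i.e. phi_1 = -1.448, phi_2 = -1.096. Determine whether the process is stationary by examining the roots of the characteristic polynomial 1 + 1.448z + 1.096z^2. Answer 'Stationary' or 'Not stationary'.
\text{Not stationary}

The AR(p) characteristic polynomial is P(z) = 1 + 1.448z + 1.096z^2.
Stationarity requires all roots to lie outside the unit circle, i.e. |z| > 1 for every root.
Set 1 + (1.448) z + (1.096) z^2 = 0, i.e. a z^2 + b z + c = 0 with a = 1.096, b = 1.448, c = 1.
Discriminant D = b^2 - 4ac = (1.448)^2 - 4*(1.096)*1 = 2.096704 - (4.384) = -2.287296.
D < 0, so the roots are the complex-conjugate pair z = (-b +/- i sqrt(-D)) / (2a) = -0.6606 +/- 0.69i.
For a conjugate pair |z|^2 = z * conj(z) = (product of roots) = c/a = 1/(1.096) = 0.912409, so |z| = sqrt(0.912409) = 0.9552 for both roots.
Moduli of all roots: 0.9552, 0.9552.
All moduli strictly greater than 1? No.
Verdict: Not stationary.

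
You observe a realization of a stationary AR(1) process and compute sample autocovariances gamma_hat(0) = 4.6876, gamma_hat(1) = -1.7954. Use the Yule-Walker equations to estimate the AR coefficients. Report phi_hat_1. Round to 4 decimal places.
\hat\phi_{1} = -0.3830

The Yule-Walker equations for an AR(p) process read, in matrix form,
  Gamma_p phi = r_p,   with   (Gamma_p)_{ij} = gamma(|i - j|),
                       (r_p)_i = gamma(i),   i,j = 1..p.
Substitute the sample gammas (Toeplitz matrix and right-hand side of size 1):
  Gamma_p = [[4.6876]]
  r_p     = [-1.7954]
With p = 1 this is the single equation gamma(0) phi_1 = gamma(1):
  phi_hat_1 = gamma(1) / gamma(0) = -1.7954 / 4.6876 = -0.3830.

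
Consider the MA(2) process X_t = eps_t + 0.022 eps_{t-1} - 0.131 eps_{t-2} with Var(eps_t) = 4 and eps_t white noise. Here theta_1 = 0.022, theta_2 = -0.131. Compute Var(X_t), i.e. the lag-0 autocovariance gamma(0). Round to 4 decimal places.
\gamma(0) = 4.0706

For an MA(q) process X_t = eps_t + sum_i theta_i eps_{t-i} with
Var(eps_t) = sigma^2, the variance is
  gamma(0) = sigma^2 * (1 + sum_i theta_i^2).
  sum_i theta_i^2 = (0.022)^2 + (-0.131)^2 = 0.000484 + 0.017161 = 0.017645.
  gamma(0) = 4 * (1 + 0.017645) = 4 * 1.017645 = 4.07058, which rounds to 4.0706.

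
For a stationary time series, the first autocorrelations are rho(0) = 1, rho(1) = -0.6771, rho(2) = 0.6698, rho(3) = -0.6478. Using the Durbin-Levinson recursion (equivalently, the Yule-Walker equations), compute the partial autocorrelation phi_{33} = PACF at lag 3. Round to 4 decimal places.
\phi_{33} = -0.2331

The PACF at lag k is phi_{kk}, the last component of the solution
to the Yule-Walker system G_k phi = r_k where
  (G_k)_{ij} = rho(|i - j|), (r_k)_i = rho(i), i,j = 1..k.
Equivalently, Durbin-Levinson gives phi_{kk} iteratively:
  phi_{11} = rho(1)
  phi_{kk} = [rho(k) - sum_{j=1..k-1} phi_{k-1,j} rho(k-j)]
            / [1 - sum_{j=1..k-1} phi_{k-1,j} rho(j)],
  phi_{k,j} = phi_{k-1,j} - phi_{kk} phi_{k-1,k-j},  j = 1..k-1.
Step k = 1:
  phi_11 = rho(1) = -0.6771.
Step k = 2:
  phi_22 = [rho(2) - phi_11 rho(1)] / [1 - phi_11 rho(1)] = [0.6698 - (-0.6771)(-0.6771)] / [1 - (-0.6771)(-0.6771)]
         = 0.21133559 / 0.54153559 = 0.390252.
  Update: phi_21 = phi_11 - phi_22 phi_11 = -0.6771 - (0.390252)(-0.6771) = -0.41286.
Step k = 3:
  phi_33 = [rho(3) - phi_21 rho(2) - phi_22 rho(1)] / [1 - phi_21 rho(1) - phi_22 rho(2)]
    numerator   = -0.6478 - (-0.41286)(0.6698) - (0.390252)(-0.6771) = -0.10702639
    denominator = 1 - (-0.41286)(-0.6771) - (0.390252)(0.6698) = 0.45906136
  phi_33 = -0.10702639 / 0.45906136 = -0.2331.
Therefore phi_{33} = -0.2331.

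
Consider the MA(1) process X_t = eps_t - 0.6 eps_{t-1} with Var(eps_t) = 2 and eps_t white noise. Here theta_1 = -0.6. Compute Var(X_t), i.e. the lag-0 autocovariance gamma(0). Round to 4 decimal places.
\gamma(0) = 2.7200

For an MA(q) process X_t = eps_t + sum_i theta_i eps_{t-i} with
Var(eps_t) = sigma^2, the variance is
  gamma(0) = sigma^2 * (1 + sum_i theta_i^2).
  sum_i theta_i^2 = (-0.6)^2 = 0.36.
  gamma(0) = 2 * (1 + 0.36) = 2 * 1.36 = 2.72, which rounds to 2.7200.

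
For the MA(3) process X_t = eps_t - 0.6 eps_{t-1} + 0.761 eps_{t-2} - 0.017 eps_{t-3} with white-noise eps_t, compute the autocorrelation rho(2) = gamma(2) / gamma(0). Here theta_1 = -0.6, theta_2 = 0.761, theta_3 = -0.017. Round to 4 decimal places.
\rho(2) = 0.3976

For an MA(q) process with theta_0 = 1, the autocovariance is
  gamma(k) = sigma^2 * sum_{i=0..q-k} theta_i * theta_{i+k},
and rho(k) = gamma(k) / gamma(0). Sigma^2 cancels.
  numerator   = (1)*(0.761) + (-0.6)*(-0.017) = 0.7712.
  denominator = (1)^2 + (-0.6)^2 + (0.761)^2 + (-0.017)^2 = 1.93941.
  rho(2) = 0.7712 / 1.93941 = 0.3976.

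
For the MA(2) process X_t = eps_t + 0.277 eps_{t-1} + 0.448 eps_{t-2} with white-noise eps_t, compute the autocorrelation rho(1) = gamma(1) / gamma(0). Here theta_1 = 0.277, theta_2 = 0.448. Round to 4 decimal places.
\rho(1) = 0.3140

For an MA(q) process with theta_0 = 1, the autocovariance is
  gamma(k) = sigma^2 * sum_{i=0..q-k} theta_i * theta_{i+k},
and rho(k) = gamma(k) / gamma(0). Sigma^2 cancels.
  numerator   = (1)*(0.277) + (0.277)*(0.448) = 0.401096.
  denominator = (1)^2 + (0.277)^2 + (0.448)^2 = 1.277433.
  rho(1) = 0.401096 / 1.277433 = 0.3140.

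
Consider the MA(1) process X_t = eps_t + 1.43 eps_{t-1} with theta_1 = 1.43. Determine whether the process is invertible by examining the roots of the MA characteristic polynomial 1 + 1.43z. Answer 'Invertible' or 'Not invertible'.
\text{Not invertible}

The MA(q) characteristic polynomial is P(z) = 1 + 1.43z.
Invertibility requires all roots to lie outside the unit circle, i.e. |z| > 1 for every root.
This is linear in z: 1 + (1.43) z = 0  =>  z = -1/(1.43) = -0.699301,  |z| = 0.699301.
Moduli of all roots: 0.6993.
All moduli strictly greater than 1? No.
Verdict: Not invertible.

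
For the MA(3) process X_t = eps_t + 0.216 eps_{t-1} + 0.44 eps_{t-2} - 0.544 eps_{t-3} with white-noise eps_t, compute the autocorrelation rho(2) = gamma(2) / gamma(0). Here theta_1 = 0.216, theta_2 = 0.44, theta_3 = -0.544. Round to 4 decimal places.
\rho(2) = 0.2099

For an MA(q) process with theta_0 = 1, the autocovariance is
  gamma(k) = sigma^2 * sum_{i=0..q-k} theta_i * theta_{i+k},
and rho(k) = gamma(k) / gamma(0). Sigma^2 cancels.
  numerator   = (1)*(0.44) + (0.216)*(-0.544) = 0.322496.
  denominator = (1)^2 + (0.216)^2 + (0.44)^2 + (-0.544)^2 = 1.536192.
  rho(2) = 0.322496 / 1.536192 = 0.2099.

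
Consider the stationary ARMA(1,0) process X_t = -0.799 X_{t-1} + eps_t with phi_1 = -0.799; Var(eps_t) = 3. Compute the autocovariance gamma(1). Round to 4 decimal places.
\gamma(1) = -6.6289

Multiply the model equation by X_{t-k} and take expectations. With theta_0 = psi_0 = 1 and psi_j the MA(infinity) weights, this gives
  gamma(k) - sum_i phi_i gamma(k-i) = c_k,
  c_k = sigma^2 * sum_{j=k..q} theta_j psi_{j-k}   (c_k = 0 for k > q),
using gamma(-m) = gamma(m).
Pure AR (q = 0): c_0 = sigma^2 = 3, c_k = 0 for k >= 1.
Equations for k = 0 and k = 1 (AR order 1):
  gamma(0) = phi_1 gamma(1) + c_0
  gamma(1) = phi_1 gamma(0) + c_1
Substituting the second into the first: gamma(0) (1 - phi_1^2) = c_0 + phi_1 c_1, so
  gamma(0) = c_0 / (1 - phi_1^2) = 3 / (1 - (-0.799)^2) = 3 / 0.361599 = 8.296483.
  gamma(1) = phi_1 gamma(0) = (-0.799)(8.296483) = -6.62889.
Therefore gamma(1) = -6.6289 (to 4 decimal places).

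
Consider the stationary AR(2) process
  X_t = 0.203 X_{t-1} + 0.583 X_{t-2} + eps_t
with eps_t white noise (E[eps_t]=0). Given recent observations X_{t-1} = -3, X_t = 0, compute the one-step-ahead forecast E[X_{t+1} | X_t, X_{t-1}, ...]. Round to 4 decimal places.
E[X_{t+1} \mid \mathcal F_t] = -1.7490

For an AR(p) model X_t = c + sum_i phi_i X_{t-i} + eps_t, the
one-step-ahead conditional mean is
  E[X_{t+1} | X_t, ...] = c + sum_i phi_i X_{t+1-i}.
Substitute known values:
  E[X_{t+1} | ...] = (0.203) * (0) + (0.583) * (-3)
                   = -1.7490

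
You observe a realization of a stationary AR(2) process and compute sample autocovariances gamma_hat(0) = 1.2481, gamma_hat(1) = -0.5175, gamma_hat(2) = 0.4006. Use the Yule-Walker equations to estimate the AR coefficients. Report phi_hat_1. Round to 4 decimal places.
\hat\phi_{1} = -0.3400

The Yule-Walker equations for an AR(p) process read, in matrix form,
  Gamma_p phi = r_p,   with   (Gamma_p)_{ij} = gamma(|i - j|),
                       (r_p)_i = gamma(i),   i,j = 1..p.
Substitute the sample gammas (Toeplitz matrix and right-hand side of size 2):
  Gamma_p = [[1.2481, -0.5175], [-0.5175, 1.2481]]
  r_p     = [-0.5175, 0.4006]
Written out:
  1.2481 phi_1 - 0.5175 phi_2 = -0.5175
  -0.5175 phi_1 + 1.2481 phi_2 = 0.4006
Solve by Cramer's rule:
  det = gamma(0)^2 - gamma(1)^2 = (1.2481)^2 - (-0.5175)^2 = 1.55775361 - 0.26780625 = 1.28994736
  phi_hat_1 = [gamma(1) gamma(0) - gamma(1) gamma(2)] / det = [(-0.5175)(1.2481) - (-0.5175)(0.4006)] / 1.28994736 = -0.43858125 / 1.28994736 = -0.34
  phi_hat_2 = [gamma(0) gamma(2) - gamma(1)^2] / det = [(1.2481)(0.4006) - (-0.5175)^2] / 1.28994736 = 0.23218261 / 1.28994736 = 0.18
So phi_hat = [-0.3400, 0.1800].
Therefore phi_hat_1 = -0.3400.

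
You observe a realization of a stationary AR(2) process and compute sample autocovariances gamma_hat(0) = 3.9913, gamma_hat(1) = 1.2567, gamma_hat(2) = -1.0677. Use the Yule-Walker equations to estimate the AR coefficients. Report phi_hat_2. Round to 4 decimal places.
\hat\phi_{2} = -0.4070

The Yule-Walker equations for an AR(p) process read, in matrix form,
  Gamma_p phi = r_p,   with   (Gamma_p)_{ij} = gamma(|i - j|),
                       (r_p)_i = gamma(i),   i,j = 1..p.
Substitute the sample gammas (Toeplitz matrix and right-hand side of size 2):
  Gamma_p = [[3.9913, 1.2567], [1.2567, 3.9913]]
  r_p     = [1.2567, -1.0677]
Written out:
  3.9913 phi_1 + 1.2567 phi_2 = 1.2567
  1.2567 phi_1 + 3.9913 phi_2 = -1.0677
Solve by Cramer's rule:
  det = gamma(0)^2 - gamma(1)^2 = (3.9913)^2 - (1.2567)^2 = 15.93047569 - 1.57929489 = 14.3511808
  phi_hat_1 = [gamma(1) gamma(0) - gamma(1) gamma(2)] / det = [(1.2567)(3.9913) - (1.2567)(-1.0677)] / 14.3511808 = 6.3576453 / 14.3511808 = 0.443
  phi_hat_2 = [gamma(0) gamma(2) - gamma(1)^2] / det = [(3.9913)(-1.0677) - (1.2567)^2] / 14.3511808 = -5.8408059 / 14.3511808 = -0.407
So phi_hat = [0.4430, -0.4070].
Therefore phi_hat_2 = -0.4070.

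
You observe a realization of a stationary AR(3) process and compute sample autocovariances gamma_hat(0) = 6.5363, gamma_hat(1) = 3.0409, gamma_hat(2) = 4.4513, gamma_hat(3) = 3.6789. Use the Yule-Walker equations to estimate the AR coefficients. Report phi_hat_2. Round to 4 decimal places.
\hat\phi_{2} = 0.5340

The Yule-Walker equations for an AR(p) process read, in matrix form,
  Gamma_p phi = r_p,   with   (Gamma_p)_{ij} = gamma(|i - j|),
                       (r_p)_i = gamma(i),   i,j = 1..p.
Substitute the sample gammas (Toeplitz matrix and right-hand side of size 3):
  Gamma_p = [[6.5363, 3.0409, 4.4513], [3.0409, 6.5363, 3.0409], [4.4513, 3.0409, 6.5363]]
  r_p     = [3.0409, 4.4513, 3.6789]
Written out (R1..R3):
  (R1) 6.5363 phi_1 + 3.0409 phi_2 + 4.4513 phi_3 = 3.0409
  (R2) 3.0409 phi_1 + 6.5363 phi_2 + 3.0409 phi_3 = 4.4513
  (R3) 4.4513 phi_1 + 3.0409 phi_2 + 6.5363 phi_3 = 3.6789
Gaussian elimination:
  R2 <- R2 - (3.0409/6.5363) R1 = R2 - (0.465233) R1:  5.121574 phi_2 + 0.97001 phi_3 = 3.036574
  R3 <- R3 - (4.4513/6.5363) R1 = R3 - (0.681012) R1:  0.97001 phi_2 + 3.50491 phi_3 = 1.60801
  R3 <- R3 - (0.97001/5.121574) R2 = R3 - (0.189397) R2:  3.321194 phi_3 = 1.032892
Back-substitution:
  phi_hat_3 = 1.032892 / 3.321194 = 0.311
  phi_hat_2 = (3.036574 - (0.97001)(0.311)) / 5.121574 = 0.533996
  phi_hat_1 = (3.0409 - (3.0409)(0.533996) - (4.4513)(0.311)) / 6.5363 = 0.005005
So phi_hat = [0.0050, 0.5340, 0.3110].
Therefore phi_hat_2 = 0.5340.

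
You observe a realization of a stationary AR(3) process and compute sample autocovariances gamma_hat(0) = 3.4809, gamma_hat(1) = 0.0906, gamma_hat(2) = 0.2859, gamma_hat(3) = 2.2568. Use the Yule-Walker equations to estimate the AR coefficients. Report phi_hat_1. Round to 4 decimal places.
\hat\phi_{1} = -0.0290

The Yule-Walker equations for an AR(p) process read, in matrix form,
  Gamma_p phi = r_p,   with   (Gamma_p)_{ij} = gamma(|i - j|),
                       (r_p)_i = gamma(i),   i,j = 1..p.
Substitute the sample gammas (Toeplitz matrix and right-hand side of size 3):
  Gamma_p = [[3.4809, 0.0906, 0.2859], [0.0906, 3.4809, 0.0906], [0.2859, 0.0906, 3.4809]]
  r_p     = [0.0906, 0.2859, 2.2568]
Written out (R1..R3):
  (R1) 3.4809 phi_1 + 0.0906 phi_2 + 0.2859 phi_3 = 0.0906
  (R2) 0.0906 phi_1 + 3.4809 phi_2 + 0.0906 phi_3 = 0.2859
  (R3) 0.2859 phi_1 + 0.0906 phi_2 + 3.4809 phi_3 = 2.2568
Gaussian elimination:
  R2 <- R2 - (0.0906/3.4809) R1 = R2 - (0.026028) R1:  3.478542 phi_2 + 0.083159 phi_3 = 0.283542
  R3 <- R3 - (0.2859/3.4809) R1 = R3 - (0.082134) R1:  0.083159 phi_2 + 3.457418 phi_3 = 2.249359
  R3 <- R3 - (0.083159/3.478542) R2 = R3 - (0.023906) R2:  3.45543 phi_3 = 2.24258
Back-substitution:
  phi_hat_3 = 2.24258 / 3.45543 = 0.649002
  phi_hat_2 = (0.283542 - (0.083159)(0.649002)) / 3.478542 = 0.065997
  phi_hat_1 = (0.0906 - (0.0906)(0.065997) - (0.2859)(0.649002)) / 3.4809 = -0.028995
So phi_hat = [-0.0290, 0.0660, 0.6490].
Therefore phi_hat_1 = -0.0290.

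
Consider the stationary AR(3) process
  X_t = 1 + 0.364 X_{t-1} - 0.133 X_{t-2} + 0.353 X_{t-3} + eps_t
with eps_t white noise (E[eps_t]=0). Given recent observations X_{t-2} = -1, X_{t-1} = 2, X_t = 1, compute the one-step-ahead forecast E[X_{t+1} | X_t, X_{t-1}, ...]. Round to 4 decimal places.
E[X_{t+1} \mid \mathcal F_t] = 0.7450

For an AR(p) model X_t = c + sum_i phi_i X_{t-i} + eps_t, the
one-step-ahead conditional mean is
  E[X_{t+1} | X_t, ...] = c + sum_i phi_i X_{t+1-i}.
Substitute known values:
  E[X_{t+1} | ...] = 1 + (0.364) * (1) + (-0.133) * (2) + (0.353) * (-1)
                   = 0.7450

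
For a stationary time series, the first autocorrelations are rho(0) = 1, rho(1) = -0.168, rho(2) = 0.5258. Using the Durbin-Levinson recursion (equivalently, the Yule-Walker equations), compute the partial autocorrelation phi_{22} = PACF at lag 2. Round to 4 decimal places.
\phi_{22} = 0.5120

The PACF at lag k is phi_{kk}, the last component of the solution
to the Yule-Walker system G_k phi = r_k where
  (G_k)_{ij} = rho(|i - j|), (r_k)_i = rho(i), i,j = 1..k.
Equivalently, Durbin-Levinson gives phi_{kk} iteratively:
  phi_{11} = rho(1)
  phi_{kk} = [rho(k) - sum_{j=1..k-1} phi_{k-1,j} rho(k-j)]
            / [1 - sum_{j=1..k-1} phi_{k-1,j} rho(j)],
  phi_{k,j} = phi_{k-1,j} - phi_{kk} phi_{k-1,k-j},  j = 1..k-1.
Step k = 1:
  phi_11 = rho(1) = -0.168.
Step k = 2:
  phi_22 = [rho(2) - phi_11 rho(1)] / [1 - phi_11 rho(1)] = [0.5258 - (-0.168)(-0.168)] / [1 - (-0.168)(-0.168)]
         = 0.497576 / 0.971776 = 0.512.
Therefore phi_{22} = 0.5120.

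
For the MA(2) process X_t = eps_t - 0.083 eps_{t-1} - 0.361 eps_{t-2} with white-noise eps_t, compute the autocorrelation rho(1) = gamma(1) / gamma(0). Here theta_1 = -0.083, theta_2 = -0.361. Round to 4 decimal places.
\rho(1) = -0.0466

For an MA(q) process with theta_0 = 1, the autocovariance is
  gamma(k) = sigma^2 * sum_{i=0..q-k} theta_i * theta_{i+k},
and rho(k) = gamma(k) / gamma(0). Sigma^2 cancels.
  numerator   = (1)*(-0.083) + (-0.083)*(-0.361) = -0.053037.
  denominator = (1)^2 + (-0.083)^2 + (-0.361)^2 = 1.13721.
  rho(1) = -0.053037 / 1.13721 = -0.0466.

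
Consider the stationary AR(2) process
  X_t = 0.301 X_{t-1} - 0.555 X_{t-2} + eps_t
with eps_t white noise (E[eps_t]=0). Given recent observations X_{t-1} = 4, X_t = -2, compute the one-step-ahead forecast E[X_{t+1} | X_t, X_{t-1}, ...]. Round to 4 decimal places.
E[X_{t+1} \mid \mathcal F_t] = -2.8220

For an AR(p) model X_t = c + sum_i phi_i X_{t-i} + eps_t, the
one-step-ahead conditional mean is
  E[X_{t+1} | X_t, ...] = c + sum_i phi_i X_{t+1-i}.
Substitute known values:
  E[X_{t+1} | ...] = (0.301) * (-2) + (-0.555) * (4)
                   = -2.8220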